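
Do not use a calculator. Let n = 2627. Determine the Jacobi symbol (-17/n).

First reduce: -17 ≡ 2610 (mod 2627).
Pull out 2: since 2627 ≡ 3 (mod 8), (2/2627) = -1.
Reciprocity: 1305 ≡ 1 and 2627 ≡ 3 (mod 4), so (1305/2627) = +(2627/1305).
Reduce top mod 1305: now compute (17/1305).
Reciprocity: 17 ≡ 1 and 1305 ≡ 1 (mod 4), so (17/1305) = +(1305/17).
Reduce top mod 17: now compute (13/17).
Reciprocity: 13 ≡ 1 and 17 ≡ 1 (mod 4), so (13/17) = +(17/13).
Reduce top mod 13: now compute (4/13).
Pull out 2^2: since 13 ≡ 5 (mod 8), (2/13) = -1, so (2/13)^2 = +1.
Reached (1/13) = 1. Collecting the sign flips along the way, the symbol is -1.

-1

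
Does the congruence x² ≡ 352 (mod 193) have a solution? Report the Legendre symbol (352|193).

-1

First reduce: 352 ≡ 159 (mod 193).
Reciprocity: 159 ≡ 3 and 193 ≡ 1 (mod 4), so (159/193) = +(193/159).
Reduce top mod 159: now compute (34/159).
Pull out 2: since 159 ≡ 7 (mod 8), (2/159) = +1.
Reciprocity: 17 ≡ 1 and 159 ≡ 3 (mod 4), so (17/159) = +(159/17).
Reduce top mod 17: now compute (6/17).
Pull out 2: since 17 ≡ 1 (mod 8), (2/17) = +1.
Reciprocity: 3 ≡ 3 and 17 ≡ 1 (mod 4), so (3/17) = +(17/3).
Reduce top mod 3: now compute (2/3).
Pull out 2: since 3 ≡ 3 (mod 8), (2/3) = -1.
Reached (1/3) = 1. Collecting the sign flips along the way, the symbol is -1.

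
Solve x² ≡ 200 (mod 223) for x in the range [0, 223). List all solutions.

Since 223 ≡ 3 (mod 4), a square root of 200 is 200^((223+1)/4) = 200^56 mod 223.
Repeated squaring: 200^2≡83, 200^4≡199, 200^8≡130, 200^16≡175, 200^32≡74 (mod 223).
200^56 = 200^(32+16+8) ≡ 73 (mod 223).
Check: 73² = 5329 ≡ 200 (mod 223). The two roots are 73 and 150.

73, 150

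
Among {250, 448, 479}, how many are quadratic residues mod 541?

(250/541) = -1 → non-residue.
(448/541) = +1 → QR.
(479/541) = -1 → non-residue.
Total quadratic residues among the 3: 1.

1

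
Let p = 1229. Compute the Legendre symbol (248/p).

-1

Pull out 2^3: since 1229 ≡ 5 (mod 8), (2/1229) = -1, so (2/1229)^3 = -1.
Reciprocity: 31 ≡ 3 and 1229 ≡ 1 (mod 4), so (31/1229) = +(1229/31).
Reduce top mod 31: now compute (20/31).
Pull out 2^2: since 31 ≡ 7 (mod 8), (2/31) = +1, so (2/31)^2 = +1.
Reciprocity: 5 ≡ 1 and 31 ≡ 3 (mod 4), so (5/31) = +(31/5).
Reduce top mod 5: now compute (1/5).
Reached (1/5) = 1. Collecting the sign flips along the way, the symbol is -1.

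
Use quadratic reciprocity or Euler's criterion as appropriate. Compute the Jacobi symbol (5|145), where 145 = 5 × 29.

Reciprocity: 5 ≡ 1 and 145 ≡ 1 (mod 4), so (5/145) = +(145/5).
Reduce top mod 5: now compute (0/5).
Top reduces to 0: gcd > 1, so the symbol is 0.

0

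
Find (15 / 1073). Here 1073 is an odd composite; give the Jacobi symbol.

Reciprocity: 15 ≡ 3 and 1073 ≡ 1 (mod 4), so (15/1073) = +(1073/15).
Reduce top mod 15: now compute (8/15).
Pull out 2^3: since 15 ≡ 7 (mod 8), (2/15) = +1, so (2/15)^3 = +1.
Reached (1/15) = 1. Collecting the sign flips along the way, the symbol is +1.

1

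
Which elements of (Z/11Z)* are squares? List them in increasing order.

1 3 4 5 9

Square k = 1,…,5 (k and 11−k give the same square):
1²=1, 2²=4, 3²=9, 4²≡5, 5²≡3 (mod 11).
So the quadratic residues mod 11 are {1, 3, 4, 5, 9}.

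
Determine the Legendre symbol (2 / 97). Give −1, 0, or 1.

1

Pull out 2: since 97 ≡ 1 (mod 8), (2/97) = +1.
Reached (1/97) = 1. Collecting the sign flips along the way, the symbol is +1.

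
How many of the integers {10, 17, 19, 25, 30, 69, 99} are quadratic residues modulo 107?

(10/107) = +1 → QR.
(17/107) = -1 → non-residue.
(19/107) = +1 → QR.
(25/107) = +1 → QR.
(30/107) = +1 → QR.
(69/107) = +1 → QR.
(99/107) = +1 → QR.
Total quadratic residues among the 7: 6.

6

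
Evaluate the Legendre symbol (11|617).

1

Euler's criterion: (11/617) ≡ 11^308 (mod 617).
11^2 ≡ 121 (mod 617)
11^4 ≡ 450 (mod 617)
11^8 ≡ 124 (mod 617)
11^16 ≡ 568 (mod 617)
11^32 ≡ 550 (mod 617)
11^64 ≡ 170 (mod 617)
11^128 ≡ 518 (mod 617)
11^256 ≡ 546 (mod 617)
11^308 = 11^(256+32+16+4) ≡ 1 (mod 617).
Result is 1, so (11/617) = 1.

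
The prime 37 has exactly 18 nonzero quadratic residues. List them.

Square k = 1,…,18 (k and 37−k give the same square):
1²=1, 2²=4, 3²=9, 4²=16, 5²=25, 6²=36, 7²≡12, 8²≡27, 9²≡7, 10²≡26, 11²≡10, 12²≡33, 13²≡21, 14²≡11, 15²≡3, 16²≡34, 17²≡30, 18²≡28 (mod 37).
So the quadratic residues mod 37 are {1, 3, 4, 7, 9, 10, 11, 12, 16, 21, 25, 26, 27, 28, 30, 33, 34, 36}.

1, 3, 4, 7, 9, 10, 11, 12, 16, 21, 25, 26, 27, 28, 30, 33, 34, 36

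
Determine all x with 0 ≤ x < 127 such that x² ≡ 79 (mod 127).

29, 98

Since 127 ≡ 3 (mod 4), a square root of 79 is 79^((127+1)/4) = 79^32 mod 127.
Repeated squaring: 79^2≡18, 79^4≡70, 79^8≡74, 79^16≡15, 79^32≡98 (mod 127).
79^32 = 79^(32) ≡ 98 (mod 127).
Check: 98² = 9604 ≡ 79 (mod 127). The two roots are 29 and 98.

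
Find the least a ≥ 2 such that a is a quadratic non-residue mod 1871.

7

(2/1871) = +1, so 2 is a residue.
(3/1871) = +1, so 3 is a residue.
(4/1871) = +1, so 4 is a residue.
(5/1871) = +1, so 5 is a residue.
(6/1871) = +1, so 6 is a residue.
(7/1871) = −1, so 7 is the smallest positive non-residue mod 1871.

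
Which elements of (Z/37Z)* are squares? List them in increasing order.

1 3 4 7 9 10 11 12 16 21 25 26 27 28 30 33 34 36

Square k = 1,…,18 (k and 37−k give the same square):
1²=1, 2²=4, 3²=9, 4²=16, 5²=25, 6²=36, 7²≡12, 8²≡27, 9²≡7, 10²≡26, 11²≡10, 12²≡33, 13²≡21, 14²≡11, 15²≡3, 16²≡34, 17²≡30, 18²≡28 (mod 37).
So the quadratic residues mod 37 are {1, 3, 4, 7, 9, 10, 11, 12, 16, 21, 25, 26, 27, 28, 30, 33, 34, 36}.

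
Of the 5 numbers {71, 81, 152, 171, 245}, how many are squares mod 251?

(71/251) = -1 → non-residue.
(81/251) = +1 → QR.
(152/251) = +1 → QR.
(171/251) = -1 → non-residue.
(245/251) = +1 → QR.
Total quadratic residues among the 5: 3.

3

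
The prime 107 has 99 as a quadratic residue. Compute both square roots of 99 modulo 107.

Since 107 ≡ 3 (mod 4), a square root of 99 is 99^((107+1)/4) = 99^27 mod 107.
Repeated squaring: 99^2≡64, 99^4≡30, 99^8≡44, 99^16≡10 (mod 107).
99^27 = 99^(16+8+2+1) ≡ 62 (mod 107).
Check: 62² = 3844 ≡ 99 (mod 107). The two roots are 45 and 62.

45, 62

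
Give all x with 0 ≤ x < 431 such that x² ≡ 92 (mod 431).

91, 340

Since 431 ≡ 3 (mod 4), a square root of 92 is 92^((431+1)/4) = 92^108 mod 431.
Repeated squaring: 92^2≡275, 92^4≡200, 92^8≡348, 92^16≡424, 92^32≡49, 92^64≡246 (mod 431).
92^108 = 92^(64+32+8+4) ≡ 91 (mod 431).
Check: 91² = 8281 ≡ 92 (mod 431). The two roots are 91 and 340.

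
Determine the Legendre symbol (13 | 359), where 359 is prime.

Euler's criterion: (13/359) ≡ 13^179 (mod 359).
13^2 ≡ 169 (mod 359)
13^4 ≡ 200 (mod 359)
13^8 ≡ 151 (mod 359)
13^16 ≡ 184 (mod 359)
13^32 ≡ 110 (mod 359)
13^64 ≡ 253 (mod 359)
13^128 ≡ 107 (mod 359)
13^179 = 13^(128+32+16+2+1) ≡ 358 (mod 359).
Result is 358 ≡ −1, so (13/359) = −1.

-1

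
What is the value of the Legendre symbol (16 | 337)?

1

Pull out 2^4: since 337 ≡ 1 (mod 8), (2/337) = +1, so (2/337)^4 = +1.
Reached (1/337) = 1. Collecting the sign flips along the way, the symbol is +1.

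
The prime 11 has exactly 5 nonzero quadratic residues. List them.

Square k = 1,…,5 (k and 11−k give the same square):
1²=1, 2²=4, 3²=9, 4²≡5, 5²≡3 (mod 11).
So the quadratic residues mod 11 are {1, 3, 4, 5, 9}.

1,3,4,5,9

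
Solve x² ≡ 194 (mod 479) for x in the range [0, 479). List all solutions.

177, 302

Since 479 ≡ 3 (mod 4), a square root of 194 is 194^((479+1)/4) = 194^120 mod 479.
Repeated squaring: 194^2≡274, 194^4≡352, 194^8≡322, 194^16≡220, 194^32≡21, 194^64≡441 (mod 479).
194^120 = 194^(64+32+16+8) ≡ 302 (mod 479).
Check: 302² = 91204 ≡ 194 (mod 479). The two roots are 177 and 302.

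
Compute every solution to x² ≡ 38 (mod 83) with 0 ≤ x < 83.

11, 72

Since 83 ≡ 3 (mod 4), a square root of 38 is 38^((83+1)/4) = 38^21 mod 83.
Repeated squaring: 38^2≡33, 38^4≡10, 38^8≡17, 38^16≡40 (mod 83).
38^21 = 38^(16+4+1) ≡ 11 (mod 83).
Check: 11² = 121 ≡ 38 (mod 83). The two roots are 11 and 72.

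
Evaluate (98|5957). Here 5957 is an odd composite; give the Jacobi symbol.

0

Pull out 2: since 5957 ≡ 5 (mod 8), (2/5957) = -1.
Reciprocity: 49 ≡ 1 and 5957 ≡ 1 (mod 4), so (49/5957) = +(5957/49).
Reduce top mod 49: now compute (28/49).
Pull out 2^2: since 49 ≡ 1 (mod 8), (2/49) = +1, so (2/49)^2 = +1.
Reciprocity: 7 ≡ 3 and 49 ≡ 1 (mod 4), so (7/49) = +(49/7).
Reduce top mod 7: now compute (0/7).
Top reduces to 0: gcd > 1, so the symbol is 0.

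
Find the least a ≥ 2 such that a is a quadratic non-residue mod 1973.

(2/1973) = −1, so 2 is the smallest positive non-residue mod 1973.

2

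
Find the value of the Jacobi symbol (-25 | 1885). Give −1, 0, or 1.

0

First reduce: -25 ≡ 1860 (mod 1885).
Pull out 2^2: since 1885 ≡ 5 (mod 8), (2/1885) = -1, so (2/1885)^2 = +1.
Reciprocity: 465 ≡ 1 and 1885 ≡ 1 (mod 4), so (465/1885) = +(1885/465).
Reduce top mod 465: now compute (25/465).
Reciprocity: 25 ≡ 1 and 465 ≡ 1 (mod 4), so (25/465) = +(465/25).
Reduce top mod 25: now compute (15/25).
Reciprocity: 15 ≡ 3 and 25 ≡ 1 (mod 4), so (15/25) = +(25/15).
Reduce top mod 15: now compute (10/15).
Pull out 2: since 15 ≡ 7 (mod 8), (2/15) = +1.
Reciprocity: 5 ≡ 1 and 15 ≡ 3 (mod 4), so (5/15) = +(15/5).
Reduce top mod 5: now compute (0/5).
Top reduces to 0: gcd > 1, so the symbol is 0.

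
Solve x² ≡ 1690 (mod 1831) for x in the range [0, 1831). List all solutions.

823, 1008

Since 1831 ≡ 3 (mod 4), a square root of 1690 is 1690^((1831+1)/4) = 1690^458 mod 1831.
Repeated squaring: 1690^2≡1571, 1690^4≡1684, 1690^8≡1468, 1690^16≡1768, 1690^32≡307, 1690^64≡868, 1690^128≡883, 1690^256≡1514 (mod 1831).
1690^458 = 1690^(256+128+64+8+2) ≡ 823 (mod 1831).
Check: 823² = 677329 ≡ 1690 (mod 1831). The two roots are 823 and 1008.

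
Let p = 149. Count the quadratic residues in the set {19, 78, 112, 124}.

3

(19/149) = +1 → QR.
(78/149) = -1 → non-residue.
(112/149) = +1 → QR.
(124/149) = +1 → QR.
Total quadratic residues among the 4: 3.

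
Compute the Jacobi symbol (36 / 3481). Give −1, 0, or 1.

Pull out 2^2: since 3481 ≡ 1 (mod 8), (2/3481) = +1, so (2/3481)^2 = +1.
Reciprocity: 9 ≡ 1 and 3481 ≡ 1 (mod 4), so (9/3481) = +(3481/9).
Reduce top mod 9: now compute (7/9).
Reciprocity: 7 ≡ 3 and 9 ≡ 1 (mod 4), so (7/9) = +(9/7).
Reduce top mod 7: now compute (2/7).
Pull out 2: since 7 ≡ 7 (mod 8), (2/7) = +1.
Reached (1/7) = 1. Collecting the sign flips along the way, the symbol is +1.

1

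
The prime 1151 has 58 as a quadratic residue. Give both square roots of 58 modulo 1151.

Since 1151 ≡ 3 (mod 4), a square root of 58 is 58^((1151+1)/4) = 58^288 mod 1151.
Repeated squaring: 58^2≡1062, 58^4≡1015, 58^8≡80, 58^16≡645, 58^32≡514, 58^64≡617, 58^128≡859, 58^256≡90 (mod 1151).
58^288 = 58^(256+32) ≡ 220 (mod 1151).
Check: 220² = 48400 ≡ 58 (mod 1151). The two roots are 220 and 931.

220, 931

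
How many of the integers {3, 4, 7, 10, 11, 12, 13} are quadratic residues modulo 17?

2

(3/17) = -1 → non-residue.
(4/17) = +1 → QR.
(7/17) = -1 → non-residue.
(10/17) = -1 → non-residue.
(11/17) = -1 → non-residue.
(12/17) = -1 → non-residue.
(13/17) = +1 → QR.
Total quadratic residues among the 7: 2.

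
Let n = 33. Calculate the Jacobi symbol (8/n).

Pull out 2^3: since 33 ≡ 1 (mod 8), (2/33) = +1, so (2/33)^3 = +1.
Reached (1/33) = 1. Collecting the sign flips along the way, the symbol is +1.

1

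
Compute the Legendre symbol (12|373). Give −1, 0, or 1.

Euler's criterion: (12/373) ≡ 12^186 (mod 373).
12^2 ≡ 144 (mod 373)
12^4 ≡ 221 (mod 373)
12^8 ≡ 351 (mod 373)
12^16 ≡ 111 (mod 373)
12^32 ≡ 12 (mod 373)
12^64 ≡ 144 (mod 373)
12^128 ≡ 221 (mod 373)
12^186 = 12^(128+32+16+8+2) ≡ 1 (mod 373).
Result is 1, so (12/373) = 1.

1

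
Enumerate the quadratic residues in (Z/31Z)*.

1 2 4 5 7 8 9 10 14 16 18 19 20 25 28

Square k = 1,…,15 (k and 31−k give the same square):
1²=1, 2²=4, 3²=9, 4²=16, 5²=25, 6²≡5, 7²≡18, 8²≡2, 9²≡19, 10²≡7, 11²≡28, 12²≡20, 13²≡14, 14²≡10, 15²≡8 (mod 31).
So the quadratic residues mod 31 are {1, 2, 4, 5, 7, 8, 9, 10, 14, 16, 18, 19, 20, 25, 28}.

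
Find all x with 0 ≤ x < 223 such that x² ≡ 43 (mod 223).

Since 223 ≡ 3 (mod 4), a square root of 43 is 43^((223+1)/4) = 43^56 mod 223.
Repeated squaring: 43^2≡65, 43^4≡211, 43^8≡144, 43^16≡220, 43^32≡9 (mod 223).
43^56 = 43^(32+16+8) ≡ 126 (mod 223).
Check: 126² = 15876 ≡ 43 (mod 223). The two roots are 97 and 126.

97, 126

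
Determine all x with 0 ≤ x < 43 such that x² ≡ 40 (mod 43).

13, 30

Since 43 ≡ 3 (mod 4), a square root of 40 is 40^((43+1)/4) = 40^11 mod 43.
Repeated squaring: 40^2≡9, 40^4≡38, 40^8≡25 (mod 43).
40^11 = 40^(8+2+1) ≡ 13 (mod 43).
Check: 13² = 169 ≡ 40 (mod 43). The two roots are 13 and 30.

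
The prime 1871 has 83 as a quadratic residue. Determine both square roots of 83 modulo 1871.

Since 1871 ≡ 3 (mod 4), a square root of 83 is 83^((1871+1)/4) = 83^468 mod 1871.
Repeated squaring: 83^2≡1276, 83^4≡406, 83^8≡188, 83^16≡1666, 83^32≡863, 83^64≡111, 83^128≡1095, 83^256≡1585 (mod 1871).
83^468 = 83^(256+128+64+16+4) ≡ 1225 (mod 1871).
Check: 1225² = 1500625 ≡ 83 (mod 1871). The two roots are 646 and 1225.

646, 1225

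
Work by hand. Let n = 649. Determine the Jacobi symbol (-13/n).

First reduce: -13 ≡ 636 (mod 649).
Pull out 2^2: since 649 ≡ 1 (mod 8), (2/649) = +1, so (2/649)^2 = +1.
Reciprocity: 159 ≡ 3 and 649 ≡ 1 (mod 4), so (159/649) = +(649/159).
Reduce top mod 159: now compute (13/159).
Reciprocity: 13 ≡ 1 and 159 ≡ 3 (mod 4), so (13/159) = +(159/13).
Reduce top mod 13: now compute (3/13).
Reciprocity: 3 ≡ 3 and 13 ≡ 1 (mod 4), so (3/13) = +(13/3).
Reduce top mod 3: now compute (1/3).
Reached (1/3) = 1. Collecting the sign flips along the way, the symbol is +1.

1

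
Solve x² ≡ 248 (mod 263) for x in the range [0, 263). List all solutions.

Since 263 ≡ 3 (mod 4), a square root of 248 is 248^((263+1)/4) = 248^66 mod 263.
Repeated squaring: 248^2≡225, 248^4≡129, 248^8≡72, 248^16≡187, 248^32≡253, 248^64≡100 (mod 263).
248^66 = 248^(64+2) ≡ 145 (mod 263).
Check: 145² = 21025 ≡ 248 (mod 263). The two roots are 118 and 145.

118, 145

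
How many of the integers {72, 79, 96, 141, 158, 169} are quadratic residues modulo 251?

(72/251) = -1 → non-residue.
(79/251) = +1 → QR.
(96/251) = -1 → non-residue.
(141/251) = -1 → non-residue.
(158/251) = -1 → non-residue.
(169/251) = +1 → QR.
Total quadratic residues among the 6: 2.

2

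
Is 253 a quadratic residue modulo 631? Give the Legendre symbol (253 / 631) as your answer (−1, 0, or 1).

-1

Euler's criterion: (253/631) ≡ 253^315 (mod 631).
253^2 ≡ 278 (mod 631)
253^4 ≡ 302 (mod 631)
253^8 ≡ 340 (mod 631)
253^16 ≡ 127 (mod 631)
253^32 ≡ 354 (mod 631)
253^64 ≡ 378 (mod 631)
253^128 ≡ 278 (mod 631)
253^256 ≡ 302 (mod 631)
253^315 = 253^(256+32+16+8+2+1) ≡ 630 (mod 631).
Result is 630 ≡ −1, so (253/631) = −1.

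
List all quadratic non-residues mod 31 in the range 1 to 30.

3 6 11 12 13 15 17 21 22 23 24 26 27 29 30

Square k = 1,…,15 (k and 31−k give the same square):
1²=1, 2²=4, 3²=9, 4²=16, 5²=25, 6²≡5, 7²≡18, 8²≡2, 9²≡19, 10²≡7, 11²≡28, 12²≡20, 13²≡14, 14²≡10, 15²≡8 (mod 31).
The residues are {1, 2, 4, 5, 7, 8, 9, 10, 14, 16, 18, 19, 20, 25, 28}; the non-residues are the remaining 15 nonzero classes.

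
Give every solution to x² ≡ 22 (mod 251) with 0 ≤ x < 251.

Since 251 ≡ 3 (mod 4), a square root of 22 is 22^((251+1)/4) = 22^63 mod 251.
Repeated squaring: 22^2≡233, 22^4≡73, 22^8≡58, 22^16≡101, 22^32≡161 (mod 251).
22^63 = 22^(32+16+8+4+2+1) ≡ 140 (mod 251).
Check: 140² = 19600 ≡ 22 (mod 251). The two roots are 111 and 140.

111, 140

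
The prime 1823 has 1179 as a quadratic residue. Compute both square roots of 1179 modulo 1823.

714, 1109

Since 1823 ≡ 3 (mod 4), a square root of 1179 is 1179^((1823+1)/4) = 1179^456 mod 1823.
Repeated squaring: 1179^2≡915, 1179^4≡468, 1179^8≡264, 1179^16≡422, 1179^32≡1253, 1179^64≡406, 1179^128≡766, 1179^256≡1573 (mod 1823).
1179^456 = 1179^(256+128+64+8) ≡ 714 (mod 1823).
Check: 714² = 509796 ≡ 1179 (mod 1823). The two roots are 714 and 1109.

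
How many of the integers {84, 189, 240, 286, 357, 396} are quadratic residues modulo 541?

3

(84/541) = +1 → QR.
(189/541) = +1 → QR.
(240/541) = +1 → QR.
(286/541) = -1 → non-residue.
(357/541) = -1 → non-residue.
(396/541) = -1 → non-residue.
Total quadratic residues among the 6: 3.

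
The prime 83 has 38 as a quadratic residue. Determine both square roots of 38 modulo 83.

Since 83 ≡ 3 (mod 4), a square root of 38 is 38^((83+1)/4) = 38^21 mod 83.
Repeated squaring: 38^2≡33, 38^4≡10, 38^8≡17, 38^16≡40 (mod 83).
38^21 = 38^(16+4+1) ≡ 11 (mod 83).
Check: 11² = 121 ≡ 38 (mod 83). The two roots are 11 and 72.

11, 72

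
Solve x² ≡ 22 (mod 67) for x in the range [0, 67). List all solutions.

25, 42

Since 67 ≡ 3 (mod 4), a square root of 22 is 22^((67+1)/4) = 22^17 mod 67.
Repeated squaring: 22^2≡15, 22^4≡24, 22^8≡40, 22^16≡59 (mod 67).
22^17 = 22^(16+1) ≡ 25 (mod 67).
Check: 25² = 625 ≡ 22 (mod 67). The two roots are 25 and 42.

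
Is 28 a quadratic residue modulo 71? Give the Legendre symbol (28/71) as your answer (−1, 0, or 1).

-1

Pull out 2^2: since 71 ≡ 7 (mod 8), (2/71) = +1, so (2/71)^2 = +1.
Reciprocity: 7 ≡ 3 and 71 ≡ 3 (mod 4), so (7/71) = −(71/7).
Reduce top mod 7: now compute (1/7).
Reached (1/7) = 1. Collecting the sign flips along the way, the symbol is -1.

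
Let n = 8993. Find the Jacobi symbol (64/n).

1

Pull out 2^6: since 8993 ≡ 1 (mod 8), (2/8993) = +1, so (2/8993)^6 = +1.
Reached (1/8993) = 1. Collecting the sign flips along the way, the symbol is +1.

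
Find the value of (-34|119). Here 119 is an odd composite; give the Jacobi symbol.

First reduce: -34 ≡ 85 (mod 119).
Reciprocity: 85 ≡ 1 and 119 ≡ 3 (mod 4), so (85/119) = +(119/85).
Reduce top mod 85: now compute (34/85).
Pull out 2: since 85 ≡ 5 (mod 8), (2/85) = -1.
Reciprocity: 17 ≡ 1 and 85 ≡ 1 (mod 4), so (17/85) = +(85/17).
Reduce top mod 17: now compute (0/17).
Top reduces to 0: gcd > 1, so the symbol is 0.

0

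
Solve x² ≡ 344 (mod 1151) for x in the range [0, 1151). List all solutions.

568, 583

Since 1151 ≡ 3 (mod 4), a square root of 344 is 344^((1151+1)/4) = 344^288 mod 1151.
Repeated squaring: 344^2≡934, 344^4≡1049, 344^8≡45, 344^16≡874, 344^32≡763, 344^64≡914, 344^128≡921, 344^256≡1105 (mod 1151).
344^288 = 344^(256+32) ≡ 583 (mod 1151).
Check: 583² = 339889 ≡ 344 (mod 1151). The two roots are 568 and 583.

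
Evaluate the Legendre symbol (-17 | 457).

First reduce: -17 ≡ 440 (mod 457).
Pull out 2^3: since 457 ≡ 1 (mod 8), (2/457) = +1, so (2/457)^3 = +1.
Reciprocity: 55 ≡ 3 and 457 ≡ 1 (mod 4), so (55/457) = +(457/55).
Reduce top mod 55: now compute (17/55).
Reciprocity: 17 ≡ 1 and 55 ≡ 3 (mod 4), so (17/55) = +(55/17).
Reduce top mod 17: now compute (4/17).
Pull out 2^2: since 17 ≡ 1 (mod 8), (2/17) = +1, so (2/17)^2 = +1.
Reached (1/17) = 1. Collecting the sign flips along the way, the symbol is +1.

1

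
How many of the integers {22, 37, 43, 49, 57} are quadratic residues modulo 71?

(22/71) = -1 → non-residue.
(37/71) = +1 → QR.
(43/71) = +1 → QR.
(49/71) = +1 → QR.
(57/71) = +1 → QR.
Total quadratic residues among the 5: 4.

4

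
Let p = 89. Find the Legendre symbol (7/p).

Euler's criterion: (7/89) ≡ 7^44 (mod 89).
7^2 ≡ 49 (mod 89)
7^4 ≡ 87 (mod 89)
7^8 ≡ 4 (mod 89)
7^16 ≡ 16 (mod 89)
7^32 ≡ 78 (mod 89)
7^44 = 7^(32+8+4) ≡ 88 (mod 89).
Result is 88 ≡ −1, so (7/89) = −1.

-1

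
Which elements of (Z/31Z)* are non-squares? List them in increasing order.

3,6,11,12,13,15,17,21,22,23,24,26,27,29,30

Square k = 1,…,15 (k and 31−k give the same square):
1²=1, 2²=4, 3²=9, 4²=16, 5²=25, 6²≡5, 7²≡18, 8²≡2, 9²≡19, 10²≡7, 11²≡28, 12²≡20, 13²≡14, 14²≡10, 15²≡8 (mod 31).
The residues are {1, 2, 4, 5, 7, 8, 9, 10, 14, 16, 18, 19, 20, 25, 28}; the non-residues are the remaining 15 nonzero classes.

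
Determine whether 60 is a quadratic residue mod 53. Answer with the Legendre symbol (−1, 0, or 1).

First reduce: 60 ≡ 7 (mod 53).
Reciprocity: 7 ≡ 3 and 53 ≡ 1 (mod 4), so (7/53) = +(53/7).
Reduce top mod 7: now compute (4/7).
Pull out 2^2: since 7 ≡ 7 (mod 8), (2/7) = +1, so (2/7)^2 = +1.
Reached (1/7) = 1. Collecting the sign flips along the way, the symbol is +1.

1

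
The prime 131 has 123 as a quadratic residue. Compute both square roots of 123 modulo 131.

Since 131 ≡ 3 (mod 4), a square root of 123 is 123^((131+1)/4) = 123^33 mod 131.
Repeated squaring: 123^2≡64, 123^4≡35, 123^8≡46, 123^16≡20, 123^32≡7 (mod 131).
123^33 = 123^(32+1) ≡ 75 (mod 131).
Check: 75² = 5625 ≡ 123 (mod 131). The two roots are 56 and 75.

56, 75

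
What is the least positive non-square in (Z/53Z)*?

2

(2/53) = −1, so 2 is the smallest positive non-residue mod 53.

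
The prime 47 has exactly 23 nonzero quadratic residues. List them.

Square k = 1,…,23 (k and 47−k give the same square):
1²=1, 2²=4, 3²=9, 4²=16, 5²=25, 6²=36, 7²≡2, 8²≡17, 9²≡34, 10²≡6, 11²≡27, 12²≡3, 13²≡28, 14²≡8, 15²≡37, 16²≡21, 17²≡7, 18²≡42, 19²≡32, 20²≡24, 21²≡18, 22²≡14, 23²≡12 (mod 47).
So the quadratic residues mod 47 are {1, 2, 3, 4, 6, 7, 8, 9, 12, 14, 16, 17, 18, 21, 24, 25, 27, 28, 32, 34, 36, 37, 42}.

1 2 3 4 6 7 8 9 12 14 16 17 18 21 24 25 27 28 32 34 36 37 42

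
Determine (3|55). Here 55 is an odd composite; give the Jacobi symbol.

-1

Reciprocity: 3 ≡ 3 and 55 ≡ 3 (mod 4), so (3/55) = −(55/3).
Reduce top mod 3: now compute (1/3).
Reached (1/3) = 1. Collecting the sign flips along the way, the symbol is -1.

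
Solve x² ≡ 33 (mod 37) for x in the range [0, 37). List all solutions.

37 ≡ 1 (mod 4), so we find a root by search.
Trying successive values, 12² = 144 ≡ 33 (mod 37). The other root is 37 − 12 = 25.

12, 25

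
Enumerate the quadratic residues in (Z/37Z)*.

1, 3, 4, 7, 9, 10, 11, 12, 16, 21, 25, 26, 27, 28, 30, 33, 34, 36

Square k = 1,…,18 (k and 37−k give the same square):
1²=1, 2²=4, 3²=9, 4²=16, 5²=25, 6²=36, 7²≡12, 8²≡27, 9²≡7, 10²≡26, 11²≡10, 12²≡33, 13²≡21, 14²≡11, 15²≡3, 16²≡34, 17²≡30, 18²≡28 (mod 37).
So the quadratic residues mod 37 are {1, 3, 4, 7, 9, 10, 11, 12, 16, 21, 25, 26, 27, 28, 30, 33, 34, 36}.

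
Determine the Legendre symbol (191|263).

Euler's criterion: (191/263) ≡ 191^131 (mod 263).
191^2 ≡ 187 (mod 263)
191^4 ≡ 253 (mod 263)
191^8 ≡ 100 (mod 263)
191^16 ≡ 6 (mod 263)
191^32 ≡ 36 (mod 263)
191^64 ≡ 244 (mod 263)
191^128 ≡ 98 (mod 263)
191^131 = 191^(128+2+1) ≡ 262 (mod 263).
Result is 262 ≡ −1, so (191/263) = −1.

-1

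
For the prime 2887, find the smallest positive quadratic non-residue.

3

(2/2887) = +1, so 2 is a residue.
(3/2887) = −1, so 3 is the smallest positive non-residue mod 2887.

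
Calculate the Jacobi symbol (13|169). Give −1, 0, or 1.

0

Reciprocity: 13 ≡ 1 and 169 ≡ 1 (mod 4), so (13/169) = +(169/13).
Reduce top mod 13: now compute (0/13).
Top reduces to 0: gcd > 1, so the symbol is 0.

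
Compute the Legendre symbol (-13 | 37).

-1

Euler's criterion: (-13/37) ≡ 24^18 (mod 37).
24^2 ≡ 21 (mod 37)
24^4 ≡ 34 (mod 37)
24^8 ≡ 9 (mod 37)
24^16 ≡ 7 (mod 37)
24^18 = 24^(16+2) ≡ 36 (mod 37).
Result is 36 ≡ −1, so (-13/37) = −1.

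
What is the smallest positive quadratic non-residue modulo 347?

2

(2/347) = −1, so 2 is the smallest positive non-residue mod 347.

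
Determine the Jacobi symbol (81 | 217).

Reciprocity: 81 ≡ 1 and 217 ≡ 1 (mod 4), so (81/217) = +(217/81).
Reduce top mod 81: now compute (55/81).
Reciprocity: 55 ≡ 3 and 81 ≡ 1 (mod 4), so (55/81) = +(81/55).
Reduce top mod 55: now compute (26/55).
Pull out 2: since 55 ≡ 7 (mod 8), (2/55) = +1.
Reciprocity: 13 ≡ 1 and 55 ≡ 3 (mod 4), so (13/55) = +(55/13).
Reduce top mod 13: now compute (3/13).
Reciprocity: 3 ≡ 3 and 13 ≡ 1 (mod 4), so (3/13) = +(13/3).
Reduce top mod 3: now compute (1/3).
Reached (1/3) = 1. Collecting the sign flips along the way, the symbol is +1.

1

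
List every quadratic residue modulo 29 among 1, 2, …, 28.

1,4,5,6,7,9,13,16,20,22,23,24,25,28

Square k = 1,…,14 (k and 29−k give the same square):
1²=1, 2²=4, 3²=9, 4²=16, 5²=25, 6²≡7, 7²≡20, 8²≡6, 9²≡23, 10²≡13, 11²≡5, 12²≡28, 13²≡24, 14²≡22 (mod 29).
So the quadratic residues mod 29 are {1, 4, 5, 6, 7, 9, 13, 16, 20, 22, 23, 24, 25, 28}.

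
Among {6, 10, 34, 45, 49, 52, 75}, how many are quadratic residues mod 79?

4

(6/79) = -1 → non-residue.
(10/79) = +1 → QR.
(34/79) = -1 → non-residue.
(45/79) = +1 → QR.
(49/79) = +1 → QR.
(52/79) = +1 → QR.
(75/79) = -1 → non-residue.
Total quadratic residues among the 7: 4.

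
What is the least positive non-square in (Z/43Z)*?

2

(2/43) = −1, so 2 is the smallest positive non-residue mod 43.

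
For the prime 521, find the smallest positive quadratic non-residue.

(2/521) = +1, so 2 is a residue.
(3/521) = −1, so 3 is the smallest positive non-residue mod 521.

3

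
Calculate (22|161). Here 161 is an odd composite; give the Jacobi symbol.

Pull out 2: since 161 ≡ 1 (mod 8), (2/161) = +1.
Reciprocity: 11 ≡ 3 and 161 ≡ 1 (mod 4), so (11/161) = +(161/11).
Reduce top mod 11: now compute (7/11).
Reciprocity: 7 ≡ 3 and 11 ≡ 3 (mod 4), so (7/11) = −(11/7).
Reduce top mod 7: now compute (4/7).
Pull out 2^2: since 7 ≡ 7 (mod 8), (2/7) = +1, so (2/7)^2 = +1.
Reached (1/7) = 1. Collecting the sign flips along the way, the symbol is -1.

-1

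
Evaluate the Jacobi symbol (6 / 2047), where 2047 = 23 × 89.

Pull out 2: since 2047 ≡ 7 (mod 8), (2/2047) = +1.
Reciprocity: 3 ≡ 3 and 2047 ≡ 3 (mod 4), so (3/2047) = −(2047/3).
Reduce top mod 3: now compute (1/3).
Reached (1/3) = 1. Collecting the sign flips along the way, the symbol is -1.

-1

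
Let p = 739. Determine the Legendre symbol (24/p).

1

Euler's criterion: (24/739) ≡ 24^369 (mod 739).
24^2 ≡ 576 (mod 739)
24^4 ≡ 704 (mod 739)
24^8 ≡ 486 (mod 739)
24^16 ≡ 455 (mod 739)
24^32 ≡ 105 (mod 739)
24^64 ≡ 679 (mod 739)
24^128 ≡ 644 (mod 739)
24^256 ≡ 157 (mod 739)
24^369 = 24^(256+64+32+16+1) ≡ 1 (mod 739).
Result is 1, so (24/739) = 1.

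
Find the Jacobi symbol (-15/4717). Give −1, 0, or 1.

-1

First reduce: -15 ≡ 4702 (mod 4717).
Pull out 2: since 4717 ≡ 5 (mod 8), (2/4717) = -1.
Reciprocity: 2351 ≡ 3 and 4717 ≡ 1 (mod 4), so (2351/4717) = +(4717/2351).
Reduce top mod 2351: now compute (15/2351).
Reciprocity: 15 ≡ 3 and 2351 ≡ 3 (mod 4), so (15/2351) = −(2351/15).
Reduce top mod 15: now compute (11/15).
Reciprocity: 11 ≡ 3 and 15 ≡ 3 (mod 4), so (11/15) = −(15/11).
Reduce top mod 11: now compute (4/11).
Pull out 2^2: since 11 ≡ 3 (mod 8), (2/11) = -1, so (2/11)^2 = +1.
Reached (1/11) = 1. Collecting the sign flips along the way, the symbol is -1.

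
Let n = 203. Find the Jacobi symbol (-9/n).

First reduce: -9 ≡ 194 (mod 203).
Pull out 2: since 203 ≡ 3 (mod 8), (2/203) = -1.
Reciprocity: 97 ≡ 1 and 203 ≡ 3 (mod 4), so (97/203) = +(203/97).
Reduce top mod 97: now compute (9/97).
Reciprocity: 9 ≡ 1 and 97 ≡ 1 (mod 4), so (9/97) = +(97/9).
Reduce top mod 9: now compute (7/9).
Reciprocity: 7 ≡ 3 and 9 ≡ 1 (mod 4), so (7/9) = +(9/7).
Reduce top mod 7: now compute (2/7).
Pull out 2: since 7 ≡ 7 (mod 8), (2/7) = +1.
Reached (1/7) = 1. Collecting the sign flips along the way, the symbol is -1.

-1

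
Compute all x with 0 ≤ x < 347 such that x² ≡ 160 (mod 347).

153, 194

Since 347 ≡ 3 (mod 4), a square root of 160 is 160^((347+1)/4) = 160^87 mod 347.
Repeated squaring: 160^2≡269, 160^4≡185, 160^8≡219, 160^16≡75, 160^32≡73, 160^64≡124 (mod 347).
160^87 = 160^(64+16+4+2+1) ≡ 194 (mod 347).
Check: 194² = 37636 ≡ 160 (mod 347). The two roots are 153 and 194.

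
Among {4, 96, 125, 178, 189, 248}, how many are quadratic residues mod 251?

3

(4/251) = +1 → QR.
(96/251) = -1 → non-residue.
(125/251) = +1 → QR.
(178/251) = -1 → non-residue.
(189/251) = +1 → QR.
(248/251) = -1 → non-residue.
Total quadratic residues among the 6: 3.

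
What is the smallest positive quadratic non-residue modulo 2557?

(2/2557) = −1, so 2 is the smallest positive non-residue mod 2557.

2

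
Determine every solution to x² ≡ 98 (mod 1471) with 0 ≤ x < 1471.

Since 1471 ≡ 3 (mod 4), a square root of 98 is 98^((1471+1)/4) = 98^368 mod 1471.
Repeated squaring: 98^2≡778, 98^4≡703, 98^8≡1424, 98^16≡738, 98^32≡374, 98^64≡131, 98^128≡980, 98^256≡1308 (mod 1471).
98^368 = 98^(256+64+32+16) ≡ 828 (mod 1471).
Check: 828² = 685584 ≡ 98 (mod 1471). The two roots are 643 and 828.

643, 828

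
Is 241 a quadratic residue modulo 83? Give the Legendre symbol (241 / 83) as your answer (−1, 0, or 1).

Euler's criterion: (241/83) ≡ 75^41 (mod 83).
75^2 ≡ 64 (mod 83)
75^4 ≡ 29 (mod 83)
75^8 ≡ 11 (mod 83)
75^16 ≡ 38 (mod 83)
75^32 ≡ 33 (mod 83)
75^41 = 75^(32+8+1) ≡ 1 (mod 83).
Result is 1, so (241/83) = 1.

1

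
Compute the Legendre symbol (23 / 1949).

Reciprocity: 23 ≡ 3 and 1949 ≡ 1 (mod 4), so (23/1949) = +(1949/23).
Reduce top mod 23: now compute (17/23).
Reciprocity: 17 ≡ 1 and 23 ≡ 3 (mod 4), so (17/23) = +(23/17).
Reduce top mod 17: now compute (6/17).
Pull out 2: since 17 ≡ 1 (mod 8), (2/17) = +1.
Reciprocity: 3 ≡ 3 and 17 ≡ 1 (mod 4), so (3/17) = +(17/3).
Reduce top mod 3: now compute (2/3).
Pull out 2: since 3 ≡ 3 (mod 8), (2/3) = -1.
Reached (1/3) = 1. Collecting the sign flips along the way, the symbol is -1.

-1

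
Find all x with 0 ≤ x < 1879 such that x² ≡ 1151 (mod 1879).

Since 1879 ≡ 3 (mod 4), a square root of 1151 is 1151^((1879+1)/4) = 1151^470 mod 1879.
Repeated squaring: 1151^2≡106, 1151^4≡1841, 1151^8≡1444, 1151^16≡1325, 1151^32≡639, 1151^64≡578, 1151^128≡1501, 1151^256≡80 (mod 1879).
1151^470 = 1151^(256+128+64+16+4+2) ≡ 343 (mod 1879).
Check: 343² = 117649 ≡ 1151 (mod 1879). The two roots are 343 and 1536.

343, 1536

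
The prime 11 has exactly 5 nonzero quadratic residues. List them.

Square k = 1,…,5 (k and 11−k give the same square):
1²=1, 2²=4, 3²=9, 4²≡5, 5²≡3 (mod 11).
So the quadratic residues mod 11 are {1, 3, 4, 5, 9}.

1 3 4 5 9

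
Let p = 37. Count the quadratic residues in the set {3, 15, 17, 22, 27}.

(3/37) = +1 → QR.
(15/37) = -1 → non-residue.
(17/37) = -1 → non-residue.
(22/37) = -1 → non-residue.
(27/37) = +1 → QR.
Total quadratic residues among the 5: 2.

2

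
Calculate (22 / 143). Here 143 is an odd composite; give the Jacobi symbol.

0

Pull out 2: since 143 ≡ 7 (mod 8), (2/143) = +1.
Reciprocity: 11 ≡ 3 and 143 ≡ 3 (mod 4), so (11/143) = −(143/11).
Reduce top mod 11: now compute (0/11).
Top reduces to 0: gcd > 1, so the symbol is 0.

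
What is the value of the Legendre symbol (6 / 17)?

-1

Pull out 2: since 17 ≡ 1 (mod 8), (2/17) = +1.
Reciprocity: 3 ≡ 3 and 17 ≡ 1 (mod 4), so (3/17) = +(17/3).
Reduce top mod 3: now compute (2/3).
Pull out 2: since 3 ≡ 3 (mod 8), (2/3) = -1.
Reached (1/3) = 1. Collecting the sign flips along the way, the symbol is -1.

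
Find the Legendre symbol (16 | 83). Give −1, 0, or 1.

Pull out 2^4: since 83 ≡ 3 (mod 8), (2/83) = -1, so (2/83)^4 = +1.
Reached (1/83) = 1. Collecting the sign flips along the way, the symbol is +1.

1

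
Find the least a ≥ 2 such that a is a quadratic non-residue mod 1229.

(2/1229) = −1, so 2 is the smallest positive non-residue mod 1229.

2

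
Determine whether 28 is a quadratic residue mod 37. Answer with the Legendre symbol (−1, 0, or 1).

1

Pull out 2^2: since 37 ≡ 5 (mod 8), (2/37) = -1, so (2/37)^2 = +1.
Reciprocity: 7 ≡ 3 and 37 ≡ 1 (mod 4), so (7/37) = +(37/7).
Reduce top mod 7: now compute (2/7).
Pull out 2: since 7 ≡ 7 (mod 8), (2/7) = +1.
Reached (1/7) = 1. Collecting the sign flips along the way, the symbol is +1.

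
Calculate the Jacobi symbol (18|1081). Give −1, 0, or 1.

Pull out 2: since 1081 ≡ 1 (mod 8), (2/1081) = +1.
Reciprocity: 9 ≡ 1 and 1081 ≡ 1 (mod 4), so (9/1081) = +(1081/9).
Reduce top mod 9: now compute (1/9).
Reached (1/9) = 1. Collecting the sign flips along the way, the symbol is +1.

1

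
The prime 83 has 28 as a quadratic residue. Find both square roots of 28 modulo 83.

Since 83 ≡ 3 (mod 4), a square root of 28 is 28^((83+1)/4) = 28^21 mod 83.
Repeated squaring: 28^2≡37, 28^4≡41, 28^8≡21, 28^16≡26 (mod 83).
28^21 = 28^(16+4+1) ≡ 51 (mod 83).
Check: 51² = 2601 ≡ 28 (mod 83). The two roots are 32 and 51.

32, 51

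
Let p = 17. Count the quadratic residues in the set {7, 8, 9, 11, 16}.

3

(7/17) = -1 → non-residue.
(8/17) = +1 → QR.
(9/17) = +1 → QR.
(11/17) = -1 → non-residue.
(16/17) = +1 → QR.
Total quadratic residues among the 5: 3.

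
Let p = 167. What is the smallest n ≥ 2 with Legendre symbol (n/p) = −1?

(2/167) = +1, so 2 is a residue.
(3/167) = +1, so 3 is a residue.
(4/167) = +1, so 4 is a residue.
(5/167) = −1, so 5 is the smallest positive non-residue mod 167.

5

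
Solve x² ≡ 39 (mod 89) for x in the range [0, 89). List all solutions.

89 ≡ 1 (mod 4), so we find a root by search.
Trying successive values, 22² = 484 ≡ 39 (mod 89). The other root is 89 − 22 = 67.

22, 67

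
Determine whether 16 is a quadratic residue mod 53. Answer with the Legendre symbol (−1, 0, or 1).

Euler's criterion: (16/53) ≡ 16^26 (mod 53).
16^2 ≡ 44 (mod 53)
16^4 ≡ 28 (mod 53)
16^8 ≡ 42 (mod 53)
16^16 ≡ 15 (mod 53)
16^26 = 16^(16+8+2) ≡ 1 (mod 53).
Result is 1, so (16/53) = 1.

1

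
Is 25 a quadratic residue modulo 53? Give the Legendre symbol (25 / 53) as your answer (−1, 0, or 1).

Reciprocity: 25 ≡ 1 and 53 ≡ 1 (mod 4), so (25/53) = +(53/25).
Reduce top mod 25: now compute (3/25).
Reciprocity: 3 ≡ 3 and 25 ≡ 1 (mod 4), so (3/25) = +(25/3).
Reduce top mod 3: now compute (1/3).
Reached (1/3) = 1. Collecting the sign flips along the way, the symbol is +1.

1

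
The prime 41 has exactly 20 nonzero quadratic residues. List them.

Square k = 1,…,20 (k and 41−k give the same square):
1²=1, 2²=4, 3²=9, 4²=16, 5²=25, 6²=36, 7²≡8, 8²≡23, 9²≡40, 10²≡18, 11²≡39, 12²≡21, 13²≡5, 14²≡32, 15²≡20, 16²≡10, 17²≡2, 18²≡37, 19²≡33, 20²≡31 (mod 41).
So the quadratic residues mod 41 are {1, 2, 4, 5, 8, 9, 10, 16, 18, 20, 21, 23, 25, 31, 32, 33, 36, 37, 39, 40}.

1, 2, 4, 5, 8, 9, 10, 16, 18, 20, 21, 23, 25, 31, 32, 33, 36, 37, 39, 40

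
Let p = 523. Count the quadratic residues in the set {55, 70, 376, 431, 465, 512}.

(55/523) = -1 → non-residue.
(70/523) = +1 → QR.
(376/523) = +1 → QR.
(431/523) = -1 → non-residue.
(465/523) = +1 → QR.
(512/523) = -1 → non-residue.
Total quadratic residues among the 6: 3.

3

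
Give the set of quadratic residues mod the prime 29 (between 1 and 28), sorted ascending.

1,4,5,6,7,9,13,16,20,22,23,24,25,28

Square k = 1,…,14 (k and 29−k give the same square):
1²=1, 2²=4, 3²=9, 4²=16, 5²=25, 6²≡7, 7²≡20, 8²≡6, 9²≡23, 10²≡13, 11²≡5, 12²≡28, 13²≡24, 14²≡22 (mod 29).
So the quadratic residues mod 29 are {1, 4, 5, 6, 7, 9, 13, 16, 20, 22, 23, 24, 25, 28}.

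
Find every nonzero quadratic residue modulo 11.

1, 3, 4, 5, 9

Square k = 1,…,5 (k and 11−k give the same square):
1²=1, 2²=4, 3²=9, 4²≡5, 5²≡3 (mod 11).
So the quadratic residues mod 11 are {1, 3, 4, 5, 9}.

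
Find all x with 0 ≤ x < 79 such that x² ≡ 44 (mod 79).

Since 79 ≡ 3 (mod 4), a square root of 44 is 44^((79+1)/4) = 44^20 mod 79.
Repeated squaring: 44^2≡40, 44^4≡20, 44^8≡5, 44^16≡25 (mod 79).
44^20 = 44^(16+4) ≡ 26 (mod 79).
Check: 26² = 676 ≡ 44 (mod 79). The two roots are 26 and 53.

26, 53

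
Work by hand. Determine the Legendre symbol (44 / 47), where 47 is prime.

Pull out 2^2: since 47 ≡ 7 (mod 8), (2/47) = +1, so (2/47)^2 = +1.
Reciprocity: 11 ≡ 3 and 47 ≡ 3 (mod 4), so (11/47) = −(47/11).
Reduce top mod 11: now compute (3/11).
Reciprocity: 3 ≡ 3 and 11 ≡ 3 (mod 4), so (3/11) = −(11/3).
Reduce top mod 3: now compute (2/3).
Pull out 2: since 3 ≡ 3 (mod 8), (2/3) = -1.
Reached (1/3) = 1. Collecting the sign flips along the way, the symbol is -1.

-1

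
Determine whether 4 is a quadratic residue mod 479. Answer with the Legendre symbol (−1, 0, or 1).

Euler's criterion: (4/479) ≡ 4^239 (mod 479).
4^2 ≡ 16 (mod 479)
4^4 ≡ 256 (mod 479)
4^8 ≡ 392 (mod 479)
4^16 ≡ 384 (mod 479)
4^32 ≡ 403 (mod 479)
4^64 ≡ 28 (mod 479)
4^128 ≡ 305 (mod 479)
4^239 = 4^(128+64+32+8+4+2+1) ≡ 1 (mod 479).
Result is 1, so (4/479) = 1.

1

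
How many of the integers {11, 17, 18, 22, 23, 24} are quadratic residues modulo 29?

(11/29) = -1 → non-residue.
(17/29) = -1 → non-residue.
(18/29) = -1 → non-residue.
(22/29) = +1 → QR.
(23/29) = +1 → QR.
(24/29) = +1 → QR.
Total quadratic residues among the 6: 3.

3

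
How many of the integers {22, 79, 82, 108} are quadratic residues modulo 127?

3

(22/127) = +1 → QR.
(79/127) = +1 → QR.
(82/127) = +1 → QR.
(108/127) = -1 → non-residue.
Total quadratic residues among the 4: 3.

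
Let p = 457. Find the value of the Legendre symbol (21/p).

1

Reciprocity: 21 ≡ 1 and 457 ≡ 1 (mod 4), so (21/457) = +(457/21).
Reduce top mod 21: now compute (16/21).
Pull out 2^4: since 21 ≡ 5 (mod 8), (2/21) = -1, so (2/21)^4 = +1.
Reached (1/21) = 1. Collecting the sign flips along the way, the symbol is +1.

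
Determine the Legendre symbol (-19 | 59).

-1

Euler's criterion: (-19/59) ≡ 40^29 (mod 59).
40^2 ≡ 7 (mod 59)
40^4 ≡ 49 (mod 59)
40^8 ≡ 41 (mod 59)
40^16 ≡ 29 (mod 59)
40^29 = 40^(16+8+4+1) ≡ 58 (mod 59).
Result is 58 ≡ −1, so (-19/59) = −1.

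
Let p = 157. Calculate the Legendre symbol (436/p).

First reduce: 436 ≡ 122 (mod 157).
Pull out 2: since 157 ≡ 5 (mod 8), (2/157) = -1.
Reciprocity: 61 ≡ 1 and 157 ≡ 1 (mod 4), so (61/157) = +(157/61).
Reduce top mod 61: now compute (35/61).
Reciprocity: 35 ≡ 3 and 61 ≡ 1 (mod 4), so (35/61) = +(61/35).
Reduce top mod 35: now compute (26/35).
Pull out 2: since 35 ≡ 3 (mod 8), (2/35) = -1.
Reciprocity: 13 ≡ 1 and 35 ≡ 3 (mod 4), so (13/35) = +(35/13).
Reduce top mod 13: now compute (9/13).
Reciprocity: 9 ≡ 1 and 13 ≡ 1 (mod 4), so (9/13) = +(13/9).
Reduce top mod 9: now compute (4/9).
Pull out 2^2: since 9 ≡ 1 (mod 8), (2/9) = +1, so (2/9)^2 = +1.
Reached (1/9) = 1. Collecting the sign flips along the way, the symbol is +1.

1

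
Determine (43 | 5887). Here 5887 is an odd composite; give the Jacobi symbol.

Reciprocity: 43 ≡ 3 and 5887 ≡ 3 (mod 4), so (43/5887) = −(5887/43).
Reduce top mod 43: now compute (39/43).
Reciprocity: 39 ≡ 3 and 43 ≡ 3 (mod 4), so (39/43) = −(43/39).
Reduce top mod 39: now compute (4/39).
Pull out 2^2: since 39 ≡ 7 (mod 8), (2/39) = +1, so (2/39)^2 = +1.
Reached (1/39) = 1. Collecting the sign flips along the way, the symbol is +1.

1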